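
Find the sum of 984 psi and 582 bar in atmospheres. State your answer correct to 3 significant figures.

641 atm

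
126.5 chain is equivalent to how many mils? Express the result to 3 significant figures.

1 chain = 792000 mils.
Thus 126.5 × 792000 ≈ 1.00e+8 mil.

1.00e+8 mils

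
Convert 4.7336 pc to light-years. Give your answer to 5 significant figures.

1 pc = 3.26156 light-years.
4.7336 × 3.26156 ≈ 15.439 ly.

15.439 light-years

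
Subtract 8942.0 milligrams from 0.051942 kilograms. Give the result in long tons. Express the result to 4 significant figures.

4.232e-5 long ton

0.051942 kg = 5.11217e-5 long ton and 8942.0 mg = 8.80077e-6 long ton.
5.11217e-5 − 8.80077e-6 ≈ 4.232e-5 long ton.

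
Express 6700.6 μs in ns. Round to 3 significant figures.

1 microsecond = 1000.00 nanoseconds.
Then 6700.6 × 1000.00 ≈ 6.70e+6 ns.

6.70e+6 nanoseconds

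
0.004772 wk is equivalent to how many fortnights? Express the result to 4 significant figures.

1 week = 0.500000 fortnight.
0.004772 × 0.500000 ≈ 0.002386 fortnight.

0.002386 fortnights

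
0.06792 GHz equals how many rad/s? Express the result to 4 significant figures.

1 gigahertz = 6.28319 × 10^9 rad/s.
0.06792 × 6.28319 × 10^9 ≈ 4.268 × 10^8 rad/s.

4.268 × 10^8 rad/s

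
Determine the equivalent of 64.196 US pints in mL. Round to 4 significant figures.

1 US pint = 473.176 milliliters.
Thus 64.196 × 473.176 ≈ 30380 mL.

30380 mL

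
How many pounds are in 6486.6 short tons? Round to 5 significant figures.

1 short ton = 2000.00 lb.
Then 6486.6 × 2000.00 ≈ 1.2973e+7 lb.

1.2973e+7 lb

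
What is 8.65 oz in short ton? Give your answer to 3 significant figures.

1 oz = 3.12500 × 10^-5 short ton.
8.65 × 3.12500 × 10^-5 ≈ 0.000270 short ton.

0.000270 short ton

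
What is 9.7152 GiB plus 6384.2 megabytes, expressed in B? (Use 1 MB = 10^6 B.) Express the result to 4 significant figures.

9.7152 GiB = 1.04316 × 10^10 B and 6384.2 MB = 6.38420 × 10^9 B.
1.04316 × 10^10 + 6.38420 × 10^9 ≈ 1.682 × 10^10 B.

1.682 × 10^10 bytes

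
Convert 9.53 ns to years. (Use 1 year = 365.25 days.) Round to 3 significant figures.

1 nanosecond = 3.16881e-17 years.
9.53 × 3.16881e-17 ≈ 3.02e-16 yr.

3.02e-16 yr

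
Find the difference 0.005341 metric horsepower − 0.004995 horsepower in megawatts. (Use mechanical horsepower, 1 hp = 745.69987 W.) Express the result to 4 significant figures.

2.035e-7 MW

0.005341 PS = 3.92830e-6 MW and 0.004995 hp = 3.72477e-6 MW.
3.92830e-6 − 3.72477e-6 ≈ 2.035e-7 MW.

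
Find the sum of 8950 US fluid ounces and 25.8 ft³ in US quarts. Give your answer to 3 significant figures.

1050 US qt

8950 US fl oz = 279.6875 US qt and 25.8 ft³ = 771.9896 US qt.
279.6875 + 771.9896 ≈ 1050 US qt.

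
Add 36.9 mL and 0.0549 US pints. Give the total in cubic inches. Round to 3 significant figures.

3.84 cubic inches

36.9 mL = 2.25178 in³ and 0.0549 US pt = 1.58524 in³.
2.25178 + 1.58524 ≈ 3.84 in³.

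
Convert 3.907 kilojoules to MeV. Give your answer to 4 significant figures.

2.439e+16 MeV

1 kilojoule = 6.24151e+15 MeV.
Then 3.907 × 6.24151e+15 ≈ 2.439e+16 MeV.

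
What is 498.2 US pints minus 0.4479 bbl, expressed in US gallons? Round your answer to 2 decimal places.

498.2 US pt = 62.2750 US gal and 0.4479 bbl = 18.8118 US gal.
62.2750 − 18.8118 ≈ 43.46 US gal.

43.46 US gal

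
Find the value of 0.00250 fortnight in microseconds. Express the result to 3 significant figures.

1 fortnight = 1.20960 × 10^12 microseconds.
Thus 0.00250 × 1.20960 × 10^12 ≈ 3.02 × 10^9 μs.

3.02 × 10^9 μs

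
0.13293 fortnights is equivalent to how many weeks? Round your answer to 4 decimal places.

1 fortnight = 2.00000 weeks.
Thus 0.13293 × 2.00000 ≈ 0.2659 wk.

0.2659 wk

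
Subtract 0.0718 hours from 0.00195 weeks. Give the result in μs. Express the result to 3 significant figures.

0.00195 wk = 1.17936e+9 μs and 0.0718 h = 2.58480e+8 μs.
1.17936e+9 − 2.58480e+8 ≈ 9.21e+8 μs.

9.21e+8 microseconds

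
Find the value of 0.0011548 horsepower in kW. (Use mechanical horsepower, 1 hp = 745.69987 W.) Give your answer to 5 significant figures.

0.00086113 kW

1 horsepower = 0.745700 kilowatts.
0.0011548 × 0.745700 ≈ 0.00086113 kW.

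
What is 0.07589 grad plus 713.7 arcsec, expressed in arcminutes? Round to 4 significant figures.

0.07589 grad = 4.09806 arcmin and 713.7 arcsec = 11.8950 arcmin.
4.09806 + 11.8950 ≈ 15.99 arcmin.

15.99 arcmin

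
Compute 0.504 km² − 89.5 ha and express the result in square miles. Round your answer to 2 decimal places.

-0.15 mi²

0.504 km² = 0.194595 mi² and 89.5 ha = 0.345561 mi².
0.194595 − 0.345561 ≈ -0.15 mi².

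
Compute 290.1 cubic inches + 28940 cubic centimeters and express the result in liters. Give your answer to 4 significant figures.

290.1 in³ = 4.75389 L and 28940 cm³ = 28.9400 L.
4.75389 + 28.9400 ≈ 33.69 L.

33.69 liters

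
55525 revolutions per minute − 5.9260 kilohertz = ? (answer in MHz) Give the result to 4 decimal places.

-0.0050 MHz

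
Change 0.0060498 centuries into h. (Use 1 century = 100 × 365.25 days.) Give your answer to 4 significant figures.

1 century = 876600 h.
Then 0.0060498 × 876600 ≈ 5303 h.

5303 hours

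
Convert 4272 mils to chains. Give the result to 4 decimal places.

1 mil = 1.26263e-6 chains.
4272 × 1.26263e-6 ≈ 0.0054 chain.

0.0054 chains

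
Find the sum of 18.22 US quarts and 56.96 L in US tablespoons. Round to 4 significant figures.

5018 US tablespoons

18.22 US qt = 1166.08 US tbsp and 56.96 L = 3852.09 US tbsp.
1166.08 + 3852.09 ≈ 5018 US tbsp.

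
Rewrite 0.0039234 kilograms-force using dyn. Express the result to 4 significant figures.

1 kilogram-force = 980665 dyn.
So 0.0039234 × 980665 ≈ 3848 dyn.

3848 dyn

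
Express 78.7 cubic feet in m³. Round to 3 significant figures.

1 cubic foot = 0.0283168 m³.
Thus 78.7 × 0.0283168 ≈ 2.23 m³.

2.23 cubic meters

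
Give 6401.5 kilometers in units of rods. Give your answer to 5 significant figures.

1 kilometer = 198.839 rod.
Then 6401.5 × 198.839 ≈ 1.2729 × 10^6 rod.

1.2729 × 10^6 rods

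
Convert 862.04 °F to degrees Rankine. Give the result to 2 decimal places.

1321.71 degrees Rankine

°R = °F + 459.67.
Applying the formula gives 1321.71 °R.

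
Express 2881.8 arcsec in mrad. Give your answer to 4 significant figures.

13.97 mrad

1 arcsec = 0.00484814 milliradians.
Then 2881.8 × 0.00484814 ≈ 13.97 mrad.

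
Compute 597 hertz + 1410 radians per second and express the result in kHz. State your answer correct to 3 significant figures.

0.821 kHz

597 Hz = 0.597000 kHz and 1410 rad/s = 0.224408 kHz.
0.597000 + 0.224408 ≈ 0.821 kHz.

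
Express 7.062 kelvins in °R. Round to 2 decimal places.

12.71 °R

°R = K × 9/5.
Applying the formula gives 12.71 °R.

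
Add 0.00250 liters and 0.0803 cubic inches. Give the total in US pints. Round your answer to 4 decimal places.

0.00250 L = 0.00528344 US pt and 0.0803 in³ = 0.00278095 US pt.
0.00528344 + 0.00278095 ≈ 0.0081 US pt.

0.0081 US pt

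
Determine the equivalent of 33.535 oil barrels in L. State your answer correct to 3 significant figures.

5330 liters

1 bbl = 158.987 L.
33.535 × 158.987 ≈ 5330 L.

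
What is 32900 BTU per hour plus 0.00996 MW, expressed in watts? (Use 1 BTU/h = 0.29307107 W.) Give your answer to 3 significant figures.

32900 BTU/h = 9642.04 W and 0.00996 MW = 9960.00 W.
9642.04 + 9960.00 ≈ 19600 W.

19600 watts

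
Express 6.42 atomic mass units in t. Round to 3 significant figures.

1.07e-29 metric tons

1 u = 1.66054e-30 t.
So 6.42 × 1.66054e-30 ≈ 1.07e-29 t.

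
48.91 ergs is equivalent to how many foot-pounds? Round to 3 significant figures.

1 erg = 7.37562 × 10^-8 ft·lbf.
Thus 48.91 × 7.37562 × 10^-8 ≈ 3.61 × 10^-6 ft·lbf.

3.61 × 10^-6 ft·lbf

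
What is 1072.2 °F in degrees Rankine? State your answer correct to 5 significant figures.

1531.9 degrees Rankine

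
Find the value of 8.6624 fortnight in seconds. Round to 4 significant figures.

1.048e+7 seconds

1 fortnight = 1.20960e+6 s.
So 8.6624 × 1.20960e+6 ≈ 1.048e+7 s.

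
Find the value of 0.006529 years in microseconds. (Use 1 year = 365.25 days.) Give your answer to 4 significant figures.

2.060e+11 μs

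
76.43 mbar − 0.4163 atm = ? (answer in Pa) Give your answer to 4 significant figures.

76.43 mbar = 7643.00 Pa and 0.4163 atm = 42181.6 Pa.
7643.00 − 42181.6 ≈ -34540 Pa.

-34540 Pa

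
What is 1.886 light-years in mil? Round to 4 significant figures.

1 ly = 3.72470e+20 mil.
So 1.886 × 3.72470e+20 ≈ 7.025e+20 mil.

7.025e+20 mils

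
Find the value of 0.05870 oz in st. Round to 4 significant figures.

0.0002621 stone

1 ounce = 0.00446429 st.
So 0.05870 × 0.00446429 ≈ 0.0002621 st.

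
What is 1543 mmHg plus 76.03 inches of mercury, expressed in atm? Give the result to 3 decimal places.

1543 mmHg = 2.03026 atm and 76.03 inHg = 2.54100 atm.
2.03026 + 2.54100 ≈ 4.571 atm.

4.571 atmospheres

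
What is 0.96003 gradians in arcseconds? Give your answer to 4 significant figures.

3110 arcsec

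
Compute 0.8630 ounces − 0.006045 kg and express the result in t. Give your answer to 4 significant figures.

0.8630 oz = 2.44656e-5 t and 0.006045 kg = 6.04500e-6 t.
2.44656e-5 − 6.04500e-6 ≈ 1.842e-5 t.

1.842e-5 t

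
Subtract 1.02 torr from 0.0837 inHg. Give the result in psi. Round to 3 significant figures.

0.0837 inHg = 0.0411096 psi and 1.02 torr = 0.0197235 psi.
0.0411096 − 0.0197235 ≈ 0.0214 psi.

0.0214 psi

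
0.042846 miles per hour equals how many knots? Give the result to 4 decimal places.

1 mile per hour = 0.868976 knots.
Then 0.042846 × 0.868976 ≈ 0.0372 kn.

0.0372 knots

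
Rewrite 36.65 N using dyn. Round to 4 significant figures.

1 N = 100000 dyn.
Then 36.65 × 100000 ≈ 3.665 × 10^6 dyn.

3.665 × 10^6 dyn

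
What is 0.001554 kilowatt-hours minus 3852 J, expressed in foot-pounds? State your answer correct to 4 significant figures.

0.001554 kWh = 4126.22 ft·lbf and 3852 J = 2841.09 ft·lbf.
4126.22 − 2841.09 ≈ 1285 ft·lbf.

1285 ft·lbf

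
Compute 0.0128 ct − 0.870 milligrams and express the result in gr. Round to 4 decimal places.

0.0128 ct = 0.0395068 gr and 0.870 mg = 0.0134262 gr.
0.0395068 − 0.0134262 ≈ 0.0261 gr.

0.0261 gr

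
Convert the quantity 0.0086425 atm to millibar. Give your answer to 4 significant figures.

8.757 mbar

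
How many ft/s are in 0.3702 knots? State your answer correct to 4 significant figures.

1 knot = 1.68781 ft/s.
So 0.3702 × 1.68781 ≈ 0.6248 ft/s.

0.6248 ft/s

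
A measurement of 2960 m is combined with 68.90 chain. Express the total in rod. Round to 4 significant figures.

864.2 rod

2960 m = 588.563 rod and 68.90 chain = 275.600 rod.
588.563 + 275.600 ≈ 864.2 rod.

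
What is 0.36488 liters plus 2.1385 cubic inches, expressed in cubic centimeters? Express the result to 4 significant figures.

399.9 cm³

0.36488 L = 364.880 cm³ and 2.1385 in³ = 35.0437 cm³.
364.880 + 35.0437 ≈ 399.9 cm³.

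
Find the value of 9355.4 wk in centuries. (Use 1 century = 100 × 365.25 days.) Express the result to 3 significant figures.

1 week = 0.000191650 century.
Then 9355.4 × 0.000191650 ≈ 1.79 century.

1.79 centuries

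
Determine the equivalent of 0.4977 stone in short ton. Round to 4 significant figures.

0.003484 short tons

1 stone = 0.00700000 short ton.
So 0.4977 × 0.00700000 ≈ 0.003484 short ton.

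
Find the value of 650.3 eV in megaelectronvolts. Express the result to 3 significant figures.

1 electronvolt = 1.00000 × 10^-6 megaelectronvolts.
Then 650.3 × 1.00000 × 10^-6 ≈ 0.000650 MeV.

0.000650 megaelectronvolts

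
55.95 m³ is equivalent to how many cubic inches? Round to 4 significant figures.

3.414 × 10^6 in³

1 cubic meter = 61023.7 cubic inches.
Thus 55.95 × 61023.7 ≈ 3.414 × 10^6 in³.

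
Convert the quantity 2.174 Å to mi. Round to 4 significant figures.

1.351e-13 miles

1 angstrom = 6.21371e-14 mi.
Then 2.174 × 6.21371e-14 ≈ 1.351e-13 mi.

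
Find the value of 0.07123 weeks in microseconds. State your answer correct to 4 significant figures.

4.308e+10 μs

1 wk = 6.04800e+11 μs.
0.07123 × 6.04800e+11 ≈ 4.308e+10 μs.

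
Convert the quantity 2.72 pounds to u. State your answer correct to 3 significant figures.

7.43 × 10^26 atomic mass units

1 pound = 2.73160 × 10^26 atomic mass units.
2.72 × 2.73160 × 10^26 ≈ 7.43 × 10^26 u.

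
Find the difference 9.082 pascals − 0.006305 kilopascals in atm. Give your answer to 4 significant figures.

2.741e-5 atmospheres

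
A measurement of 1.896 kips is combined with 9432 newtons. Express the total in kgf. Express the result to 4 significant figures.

1822 kgf

1.896 kip = 860.011 kgf and 9432 N = 961.796 kgf.
860.011 + 961.796 ≈ 1822 kgf.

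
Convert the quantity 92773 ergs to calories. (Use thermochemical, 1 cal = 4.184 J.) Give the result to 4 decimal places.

0.0022 calories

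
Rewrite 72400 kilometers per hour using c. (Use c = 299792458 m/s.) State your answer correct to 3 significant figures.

6.71 × 10^-5 times the speed of light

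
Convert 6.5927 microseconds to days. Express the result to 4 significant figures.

1 microsecond = 1.15741 × 10^-11 d.
6.5927 × 1.15741 × 10^-11 ≈ 7.630 × 10^-11 d.

7.630 × 10^-11 days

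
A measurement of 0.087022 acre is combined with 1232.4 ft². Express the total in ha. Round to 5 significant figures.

0.046666 ha

0.087022 acre = 0.0352166 ha and 1232.4 ft² = 0.0114494 ha.
0.0352166 + 0.0114494 ≈ 0.046666 ha.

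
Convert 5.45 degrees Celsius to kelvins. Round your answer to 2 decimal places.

K = °C + 273.15.
Applying the formula gives 278.60 K.

278.60 kelvins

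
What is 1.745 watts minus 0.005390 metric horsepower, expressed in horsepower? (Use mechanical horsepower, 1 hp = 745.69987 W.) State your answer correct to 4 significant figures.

1.745 W = 0.00234008 hp and 0.005390 PS = 0.00531627 hp.
0.00234008 − 0.00531627 ≈ -0.002976 hp.

-0.002976 horsepower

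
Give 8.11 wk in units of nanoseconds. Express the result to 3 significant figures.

4.90 × 10^15 nanoseconds

1 week = 6.04800 × 10^14 ns.
Then 8.11 × 6.04800 × 10^14 ≈ 4.90 × 10^15 ns.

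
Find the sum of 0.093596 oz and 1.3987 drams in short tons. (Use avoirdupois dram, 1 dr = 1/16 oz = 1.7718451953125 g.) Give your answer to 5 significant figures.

5.6567e-6 short ton

0.093596 oz = 2.924875e-6 short ton and 1.3987 dr = 2.731836e-6 short ton.
2.924875e-6 + 2.731836e-6 ≈ 5.6567e-6 short ton.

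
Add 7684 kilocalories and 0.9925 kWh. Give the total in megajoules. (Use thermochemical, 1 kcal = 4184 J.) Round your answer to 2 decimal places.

7684 kcal = 32.1499 MJ and 0.9925 kWh = 3.57300 MJ.
32.1499 + 3.57300 ≈ 35.72 MJ.

35.72 MJ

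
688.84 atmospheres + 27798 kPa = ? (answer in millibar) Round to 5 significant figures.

975950 mbar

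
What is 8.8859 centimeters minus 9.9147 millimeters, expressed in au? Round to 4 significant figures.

8.8859 cm = 5.93986e-13 au and 9.9147 mm = 6.62757e-14 au.
5.93986e-13 − 6.62757e-14 ≈ 5.277e-13 au.

5.277e-13 au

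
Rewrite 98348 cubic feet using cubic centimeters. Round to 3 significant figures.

1 cubic foot = 28316.8 cm³.
Thus 98348 × 28316.8 ≈ 2.78e+9 cm³.

2.78e+9 cm³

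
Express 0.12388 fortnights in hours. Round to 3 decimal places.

1 fortnight = 336.000 h.
So 0.12388 × 336.000 ≈ 41.624 h.

41.624 hours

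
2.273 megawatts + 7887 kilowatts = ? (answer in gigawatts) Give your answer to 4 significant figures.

0.01016 GW

2.273 MW = 0.00227300 GW and 7887 kW = 0.00788700 GW.
0.00227300 + 0.00788700 ≈ 0.01016 GW.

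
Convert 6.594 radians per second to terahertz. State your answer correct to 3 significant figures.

1.05 × 10^-12 THz

1 radian per second = 1.59155 × 10^-13 terahertz.
So 6.594 × 1.59155 × 10^-13 ≈ 1.05 × 10^-12 THz.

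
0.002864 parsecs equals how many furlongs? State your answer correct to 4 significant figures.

1 pc = 1.53388 × 10^14 furlongs.
So 0.002864 × 1.53388 × 10^14 ≈ 4.393 × 10^11 furlong.

4.393 × 10^11 furlong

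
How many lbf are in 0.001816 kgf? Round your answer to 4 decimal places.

0.0040 lbf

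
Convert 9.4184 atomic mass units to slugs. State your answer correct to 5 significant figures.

1.0717e-27 slugs

1 u = 1.13783e-28 slugs.
9.4184 × 1.13783e-28 ≈ 1.0717e-27 slug.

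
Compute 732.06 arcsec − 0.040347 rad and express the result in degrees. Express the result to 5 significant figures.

-2.1084 °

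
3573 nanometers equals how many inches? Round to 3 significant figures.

1 nm = 3.93701 × 10^-8 in.
3573 × 3.93701 × 10^-8 ≈ 0.000141 in.

0.000141 in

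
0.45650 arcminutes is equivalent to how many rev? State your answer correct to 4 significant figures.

2.113 × 10^-5 rev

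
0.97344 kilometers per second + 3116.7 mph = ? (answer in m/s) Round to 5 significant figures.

2366.7 m/s

0.97344 km/s = 973.440 m/s and 3116.7 mph = 1393.29 m/s.
973.440 + 1393.29 ≈ 2366.7 m/s.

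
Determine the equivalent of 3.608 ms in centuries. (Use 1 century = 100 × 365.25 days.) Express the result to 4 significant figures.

1 ms = 3.16881 × 10^-13 century.
3.608 × 3.16881 × 10^-13 ≈ 1.143 × 10^-12 century.

1.143 × 10^-12 centuries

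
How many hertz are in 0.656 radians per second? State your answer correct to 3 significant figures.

1 radian per second = 0.159155 Hz.
Then 0.656 × 0.159155 ≈ 0.104 Hz.

0.104 Hz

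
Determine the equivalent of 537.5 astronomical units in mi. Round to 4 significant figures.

1 astronomical unit = 9.29558 × 10^7 miles.
So 537.5 × 9.29558 × 10^7 ≈ 4.996 × 10^10 mi.

4.996 × 10^10 mi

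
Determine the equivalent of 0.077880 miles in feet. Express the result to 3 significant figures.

1 mi = 5280.00 ft.
0.077880 × 5280.00 ≈ 411 ft.

411 ft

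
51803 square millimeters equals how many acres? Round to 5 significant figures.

1.2801 × 10^-5 acre

1 square millimeter = 2.47105 × 10^-10 acre.
51803 × 2.47105 × 10^-10 ≈ 1.2801 × 10^-5 acre.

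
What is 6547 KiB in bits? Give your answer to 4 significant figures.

5.363 × 10^7 bit

1 KiB = 8192.00 bit.
Then 6547 × 8192.00 ≈ 5.363 × 10^7 bit.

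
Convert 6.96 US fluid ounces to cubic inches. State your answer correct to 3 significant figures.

12.6 in³

1 US fluid ounce = 1.80469 in³.
Then 6.96 × 1.80469 ≈ 12.6 in³.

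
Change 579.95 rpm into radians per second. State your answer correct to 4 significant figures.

60.73 radians per second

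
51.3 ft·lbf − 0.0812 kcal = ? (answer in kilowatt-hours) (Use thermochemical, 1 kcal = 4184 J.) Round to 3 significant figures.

-7.51e-5 kWh

51.3 ft·lbf = 1.93204e-5 kWh and 0.0812 kcal = 9.43724e-5 kWh.
1.93204e-5 − 9.43724e-5 ≈ -7.51e-5 kWh.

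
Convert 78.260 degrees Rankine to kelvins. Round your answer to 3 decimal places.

°R = K × 9/5.
Applying the formula gives 43.478 K.

43.478 K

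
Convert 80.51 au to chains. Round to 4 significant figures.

1 astronomical unit = 7.43646e+9 chain.
80.51 × 7.43646e+9 ≈ 5.987e+11 chain.

5.987e+11 chains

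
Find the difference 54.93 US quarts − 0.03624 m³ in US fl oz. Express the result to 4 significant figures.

532.3 US fl oz

54.93 US qt = 1757.76 US fl oz and 0.03624 m³ = 1225.42 US fl oz.
1757.76 − 1225.42 ≈ 532.3 US fl oz.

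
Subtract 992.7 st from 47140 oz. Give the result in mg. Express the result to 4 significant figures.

47140 oz = 1.33640e+9 mg and 992.7 st = 6.30394e+9 mg.
1.33640e+9 − 6.30394e+9 ≈ -4.968e+9 mg.

-4.968e+9 milligrams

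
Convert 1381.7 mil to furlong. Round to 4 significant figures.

1 mil = 1.26263 × 10^-7 furlong.
So 1381.7 × 1.26263 × 10^-7 ≈ 0.0001745 furlong.

0.0001745 furlong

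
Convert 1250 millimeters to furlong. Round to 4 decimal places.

0.0062 furlong

1 mm = 4.97097 × 10^-6 furlongs.
Then 1250 × 4.97097 × 10^-6 ≈ 0.0062 furlong.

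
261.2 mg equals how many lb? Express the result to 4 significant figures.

1 mg = 2.20462 × 10^-6 lb.
Then 261.2 × 2.20462 × 10^-6 ≈ 0.0005758 lb.

0.0005758 lb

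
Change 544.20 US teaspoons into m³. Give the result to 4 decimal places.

0.0027 m³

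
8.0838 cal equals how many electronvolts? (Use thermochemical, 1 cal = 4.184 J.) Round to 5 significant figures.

2.1110 × 10^20 electronvolts

1 cal = 2.61145 × 10^19 electronvolts.
8.0838 × 2.61145 × 10^19 ≈ 2.1110 × 10^20 eV.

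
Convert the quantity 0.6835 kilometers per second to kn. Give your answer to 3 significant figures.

1 kilometer per second = 1943.84 knots.
0.6835 × 1943.84 ≈ 1330 kn.

1330 kn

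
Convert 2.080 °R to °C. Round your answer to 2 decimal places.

-271.99 °C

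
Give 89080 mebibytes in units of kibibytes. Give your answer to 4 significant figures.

9.122e+7 KiB

1 mebibyte = 1024.00 kibibytes.
89080 × 1024.00 ≈ 9.122e+7 KiB.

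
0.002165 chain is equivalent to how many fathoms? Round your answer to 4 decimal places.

0.0238 fathoms

1 chain = 11.0000 fathom.
0.002165 × 11.0000 ≈ 0.0238 fathom.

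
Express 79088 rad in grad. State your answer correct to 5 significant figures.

5.0349e+6 grad

1 rad = 63.6620 grad.
So 79088 × 63.6620 ≈ 5.0349e+6 grad.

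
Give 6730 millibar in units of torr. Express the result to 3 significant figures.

5050 torr

1 mbar = 0.750062 torr.
So 6730 × 0.750062 ≈ 5050 torr.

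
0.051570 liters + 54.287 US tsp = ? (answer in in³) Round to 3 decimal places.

0.051570 L = 3.146994 in³ and 54.287 US tsp = 16.32851 in³.
3.146994 + 16.32851 ≈ 19.476 in³.

19.476 cubic inches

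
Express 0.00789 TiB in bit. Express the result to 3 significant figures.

6.94 × 10^10 bit

1 tebibyte = 8.79609 × 10^12 bit.
So 0.00789 × 8.79609 × 10^12 ≈ 6.94 × 10^10 bit.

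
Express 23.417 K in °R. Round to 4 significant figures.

°R = K × 9/5.
Applying the formula gives 42.15 °R.

42.15 °R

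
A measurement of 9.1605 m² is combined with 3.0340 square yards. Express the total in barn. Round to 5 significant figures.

9.1605 m² = 9.16050e+28 barn and 3.0340 yd² = 2.53681e+28 barn.
9.16050e+28 + 2.53681e+28 ≈ 1.1697e+29 barn.

1.1697e+29 barn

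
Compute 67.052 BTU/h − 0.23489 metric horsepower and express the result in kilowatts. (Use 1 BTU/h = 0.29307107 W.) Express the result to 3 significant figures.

-0.153 kilowatts

67.052 BTU/h = 0.0196510 kW and 0.23489 PS = 0.172761 kW.
0.0196510 − 0.172761 ≈ -0.153 kW.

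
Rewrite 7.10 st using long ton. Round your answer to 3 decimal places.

1 st = 0.00625000 long tons.
Thus 7.10 × 0.00625000 ≈ 0.044 long ton.

0.044 long ton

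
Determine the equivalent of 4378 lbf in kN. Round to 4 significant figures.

19.47 kilonewtons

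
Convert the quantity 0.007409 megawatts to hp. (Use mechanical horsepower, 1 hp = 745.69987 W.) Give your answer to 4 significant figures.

9.936 hp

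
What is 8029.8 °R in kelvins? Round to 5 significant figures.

4461.0 K

°R = K × 9/5.
Applying the formula gives 4461.0 K.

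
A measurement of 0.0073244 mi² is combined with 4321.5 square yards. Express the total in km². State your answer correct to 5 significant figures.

0.022583 square kilometers

0.0073244 mi² = 0.0189701 km² and 4321.5 yd² = 0.00361332 km².
0.0189701 + 0.00361332 ≈ 0.022583 km².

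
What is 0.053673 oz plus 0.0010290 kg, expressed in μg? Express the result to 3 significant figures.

0.053673 oz = 1.52160e+6 μg and 0.0010290 kg = 1.02900e+6 μg.
1.52160e+6 + 1.02900e+6 ≈ 2.55e+6 μg.

2.55e+6 μg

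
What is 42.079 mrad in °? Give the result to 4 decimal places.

1 milliradian = 0.0572958 °.
Then 42.079 × 0.0572958 ≈ 2.4109 °.

2.4109 °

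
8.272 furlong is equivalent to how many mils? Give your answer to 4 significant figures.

1 furlong = 7.92000 × 10^6 mil.
Thus 8.272 × 7.92000 × 10^6 ≈ 6.551 × 10^7 mil.

6.551 × 10^7 mils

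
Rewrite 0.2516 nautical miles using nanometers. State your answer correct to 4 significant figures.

4.660 × 10^11 nanometers

1 nmi = 1.85200 × 10^12 nanometers.
Then 0.2516 × 1.85200 × 10^12 ≈ 4.660 × 10^11 nm.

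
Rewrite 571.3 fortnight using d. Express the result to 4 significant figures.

1 fortnight = 14.0000 d.
571.3 × 14.0000 ≈ 7998 d.

7998 days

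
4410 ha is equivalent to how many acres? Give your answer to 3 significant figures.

1 hectare = 2.47105 acres.
Then 4410 × 2.47105 ≈ 10900 acre.

10900 acre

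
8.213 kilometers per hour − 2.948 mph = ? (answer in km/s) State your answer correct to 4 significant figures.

8.213 km/h = 0.00228139 km/s and 2.948 mph = 0.00131787 km/s.
0.00228139 − 0.00131787 ≈ 0.0009635 km/s.

0.0009635 kilometers per second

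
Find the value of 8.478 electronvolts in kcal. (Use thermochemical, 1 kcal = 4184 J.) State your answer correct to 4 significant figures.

1 electronvolt = 3.82929 × 10^-23 kcal.
Thus 8.478 × 3.82929 × 10^-23 ≈ 3.246 × 10^-22 kcal.

3.246 × 10^-22 kcal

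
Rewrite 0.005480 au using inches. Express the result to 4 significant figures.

3.228 × 10^10 in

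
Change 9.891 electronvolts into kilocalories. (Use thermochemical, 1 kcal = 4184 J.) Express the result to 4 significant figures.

3.788e-22 kcal

1 eV = 3.82929e-23 kcal.
So 9.891 × 3.82929e-23 ≈ 3.788e-22 kcal.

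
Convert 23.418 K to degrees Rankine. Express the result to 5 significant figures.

42.152 degrees Rankine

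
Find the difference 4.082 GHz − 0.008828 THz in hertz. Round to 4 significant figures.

-4.746e+9 Hz

4.082 GHz = 4.08200e+9 Hz and 0.008828 THz = 8.82800e+9 Hz.
4.08200e+9 − 8.82800e+9 ≈ -4.746e+9 Hz.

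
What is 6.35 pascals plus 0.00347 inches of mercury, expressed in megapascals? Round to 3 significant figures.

1.81 × 10^-5 MPa

6.35 Pa = 6.35000 × 10^-6 MPa and 0.00347 inHg = 1.17508 × 10^-5 MPa.
6.35000 × 10^-6 + 1.17508 × 10^-5 ≈ 1.81 × 10^-5 MPa.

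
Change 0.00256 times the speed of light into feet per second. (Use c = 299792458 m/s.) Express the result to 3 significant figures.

2.52e+6 ft/s

1 c = 9.83571e+8 feet per second.
Then 0.00256 × 9.83571e+8 ≈ 2.52e+6 ft/s.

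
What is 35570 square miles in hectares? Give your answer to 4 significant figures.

1 mi² = 258.999 hectares.
35570 × 258.999 ≈ 9.213 × 10^6 ha.

9.213 × 10^6 hectares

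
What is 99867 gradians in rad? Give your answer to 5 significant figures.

1568.7 rad

1 gradian = 0.0157080 rad.
So 99867 × 0.0157080 ≈ 1568.7 rad.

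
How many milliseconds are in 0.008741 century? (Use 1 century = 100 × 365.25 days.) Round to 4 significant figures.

2.758 × 10^10 ms

1 century = 3.15576 × 10^12 ms.
Thus 0.008741 × 3.15576 × 10^12 ≈ 2.758 × 10^10 ms.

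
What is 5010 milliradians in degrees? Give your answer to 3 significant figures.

287 degrees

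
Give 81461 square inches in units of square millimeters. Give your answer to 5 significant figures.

1 square inch = 645.160 mm².
Then 81461 × 645.160 ≈ 5.2555 × 10^7 mm².

5.2555 × 10^7 mm²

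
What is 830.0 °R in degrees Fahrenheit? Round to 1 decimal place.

370.3 °F

°R = °F + 459.67.
Applying the formula gives 370.3 °F.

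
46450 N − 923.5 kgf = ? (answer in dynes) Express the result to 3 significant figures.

3.74e+9 dyn

46450 N = 4.64500e+9 dyn and 923.5 kgf = 9.05644e+8 dyn.
4.64500e+9 − 9.05644e+8 ≈ 3.74e+9 dyn.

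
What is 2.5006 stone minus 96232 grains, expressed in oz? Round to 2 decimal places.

2.5006 st = 560.1344 oz and 96232 gr = 219.9589 oz.
560.1344 − 219.9589 ≈ 340.18 oz.

340.18 oz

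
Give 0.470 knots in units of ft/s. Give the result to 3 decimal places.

1 kn = 1.68781 ft/s.
So 0.470 × 1.68781 ≈ 0.793 ft/s.

0.793 feet per second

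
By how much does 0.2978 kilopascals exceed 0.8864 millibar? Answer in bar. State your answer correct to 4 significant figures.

0.2978 kPa = 0.00297800 bar and 0.8864 mbar = 0.000886400 bar.
0.00297800 − 0.000886400 ≈ 0.002092 bar.

0.002092 bar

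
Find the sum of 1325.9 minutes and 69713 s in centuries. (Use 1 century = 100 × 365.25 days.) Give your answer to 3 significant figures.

4.73 × 10^-5 centuries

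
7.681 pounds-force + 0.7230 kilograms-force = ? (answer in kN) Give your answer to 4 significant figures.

0.04126 kilonewtons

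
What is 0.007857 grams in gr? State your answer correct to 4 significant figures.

1 g = 15.4324 grains.
Then 0.007857 × 15.4324 ≈ 0.1213 gr.

0.1213 gr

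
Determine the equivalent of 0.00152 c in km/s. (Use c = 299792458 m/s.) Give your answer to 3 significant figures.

1 speed of light = 299792 km/s.
Then 0.00152 × 299792 ≈ 456 km/s.

456 km/s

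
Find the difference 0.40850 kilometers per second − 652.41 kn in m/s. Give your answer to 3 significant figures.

72.9 meters per second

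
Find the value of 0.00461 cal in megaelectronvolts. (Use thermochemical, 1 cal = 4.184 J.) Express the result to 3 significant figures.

1.20 × 10^11 megaelectronvolts

1 cal = 2.61145 × 10^13 MeV.
So 0.00461 × 2.61145 × 10^13 ≈ 1.20 × 10^11 MeV.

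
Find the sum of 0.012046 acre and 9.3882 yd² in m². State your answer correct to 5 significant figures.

56.598 square meters

0.012046 acre = 48.7484 m² and 9.3882 yd² = 7.84973 m².
48.7484 + 7.84973 ≈ 56.598 m².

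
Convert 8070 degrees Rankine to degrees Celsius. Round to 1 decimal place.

4210.2 °C

°R = (°C + 273.15) × 9/5.
Applying the formula gives 4210.2 °C.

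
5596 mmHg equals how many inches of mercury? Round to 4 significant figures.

220.3 inches of mercury

1 mmHg = 0.0393701 inHg.
So 5596 × 0.0393701 ≈ 220.3 inHg.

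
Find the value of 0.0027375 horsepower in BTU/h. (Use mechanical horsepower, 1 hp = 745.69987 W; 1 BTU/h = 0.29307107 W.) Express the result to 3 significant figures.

1 hp = 2544.43 BTU/h.
0.0027375 × 2544.43 ≈ 6.97 BTU/h.

6.97 BTU/h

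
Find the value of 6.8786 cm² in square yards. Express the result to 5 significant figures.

1 square centimeter = 0.000119599 yd².
Then 6.8786 × 0.000119599 ≈ 0.00082267 yd².

0.00082267 square yards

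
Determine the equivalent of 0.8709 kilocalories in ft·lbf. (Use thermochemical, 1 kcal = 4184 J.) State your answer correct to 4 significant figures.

2688 ft·lbf

1 kcal = 3085.96 ft·lbf.
0.8709 × 3085.96 ≈ 2688 ft·lbf.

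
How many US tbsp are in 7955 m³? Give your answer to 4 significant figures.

5.380 × 10^8 US tbsp

1 m³ = 67628.0 US tablespoons.
So 7955 × 67628.0 ≈ 5.380 × 10^8 US tbsp.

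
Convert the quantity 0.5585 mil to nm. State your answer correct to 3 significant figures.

14200 nanometers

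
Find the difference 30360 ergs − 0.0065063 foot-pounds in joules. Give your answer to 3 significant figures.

-0.00579 J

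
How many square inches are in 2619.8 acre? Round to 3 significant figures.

1.64 × 10^10 in²

1 acre = 6.27264 × 10^6 square inches.
So 2619.8 × 6.27264 × 10^6 ≈ 1.64 × 10^10 in².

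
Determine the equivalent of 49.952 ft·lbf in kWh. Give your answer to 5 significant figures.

1.8813e-5 kWh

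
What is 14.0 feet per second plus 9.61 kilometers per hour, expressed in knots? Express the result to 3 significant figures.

13.5 knots

14.0 ft/s = 8.29477 kn and 9.61 km/h = 5.18898 kn.
8.29477 + 5.18898 ≈ 13.5 kn.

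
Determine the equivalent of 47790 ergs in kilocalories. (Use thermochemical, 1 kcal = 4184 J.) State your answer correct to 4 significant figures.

1 erg = 2.39006 × 10^-11 kcal.
Then 47790 × 2.39006 × 10^-11 ≈ 1.142 × 10^-6 kcal.

1.142 × 10^-6 kilocalories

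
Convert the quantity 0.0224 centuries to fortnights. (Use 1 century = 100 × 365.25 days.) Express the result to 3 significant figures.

58.4 fortnight

1 century = 2608.93 fortnights.
0.0224 × 2608.93 ≈ 58.4 fortnight.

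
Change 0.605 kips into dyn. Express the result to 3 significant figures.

1 kip = 4.44822 × 10^8 dynes.
Thus 0.605 × 4.44822 × 10^8 ≈ 2.69 × 10^8 dyn.

2.69 × 10^8 dyn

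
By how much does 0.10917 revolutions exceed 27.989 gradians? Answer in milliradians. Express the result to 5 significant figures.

0.10917 rev = 685.9353 mrad and 27.989 grad = 439.6502 mrad.
685.9353 − 439.6502 ≈ 246.29 mrad.

246.29 mrad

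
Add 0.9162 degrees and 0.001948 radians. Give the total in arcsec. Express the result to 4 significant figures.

3700 arcsec

0.9162 ° = 3298.32 arcsec and 0.001948 rad = 401.804 arcsec.
3298.32 + 401.804 ≈ 3700 arcsec.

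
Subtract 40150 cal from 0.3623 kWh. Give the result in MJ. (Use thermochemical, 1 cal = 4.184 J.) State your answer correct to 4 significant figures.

0.3623 kWh = 1.30428 MJ and 40150 cal = 0.167988 MJ.
1.30428 − 0.167988 ≈ 1.136 MJ.

1.136 megajoules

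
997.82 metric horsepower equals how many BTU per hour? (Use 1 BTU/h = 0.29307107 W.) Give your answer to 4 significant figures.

1 metric horsepower = 2509.63 BTU/h.
Thus 997.82 × 2509.63 ≈ 2.504e+6 BTU/h.

2.504e+6 BTU per hour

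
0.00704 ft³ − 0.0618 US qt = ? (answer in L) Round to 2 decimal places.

0.00704 ft³ = 0.199351 L and 0.0618 US qt = 0.0584846 L.
0.199351 − 0.0584846 ≈ 0.14 L.

0.14 L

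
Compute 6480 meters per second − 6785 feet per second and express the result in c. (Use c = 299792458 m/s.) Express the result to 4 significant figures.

6480 m/s = 2.16150e-5 c and 6785 ft/s = 6.89833e-6 c.
2.16150e-5 − 6.89833e-6 ≈ 1.472e-5 c.

1.472e-5 c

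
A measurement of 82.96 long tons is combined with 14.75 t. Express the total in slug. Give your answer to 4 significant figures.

6786 slug

82.96 long ton = 5775.79 slug and 14.75 t = 1010.70 slug.
5775.79 + 1010.70 ≈ 6786 slug.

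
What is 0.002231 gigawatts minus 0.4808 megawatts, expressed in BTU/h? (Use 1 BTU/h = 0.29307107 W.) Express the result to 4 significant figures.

0.002231 GW = 7.61249 × 10^6 BTU/h and 0.4808 MW = 1.64056 × 10^6 BTU/h.
7.61249 × 10^6 − 1.64056 × 10^6 ≈ 5.972 × 10^6 BTU/h.

5.972 × 10^6 BTU per hour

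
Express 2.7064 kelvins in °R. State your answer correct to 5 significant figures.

4.8715 degrees Rankine

°R = K × 9/5.
Applying the formula gives 4.8715 °R.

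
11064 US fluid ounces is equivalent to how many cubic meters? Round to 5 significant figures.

0.32720 m³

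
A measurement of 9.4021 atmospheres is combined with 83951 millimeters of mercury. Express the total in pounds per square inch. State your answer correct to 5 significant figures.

9.4021 atm = 138.173 psi and 83951 mmHg = 1623.34 psi.
138.173 + 1623.34 ≈ 1761.5 psi.

1761.5 pounds per square inch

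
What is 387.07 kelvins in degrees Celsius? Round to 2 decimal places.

K = °C + 273.15.
Applying the formula gives 113.92 °C.

113.92 °C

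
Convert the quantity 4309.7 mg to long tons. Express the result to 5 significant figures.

1 milligram = 9.84207e-10 long tons.
So 4309.7 × 9.84207e-10 ≈ 4.2416e-6 long ton.

4.2416e-6 long ton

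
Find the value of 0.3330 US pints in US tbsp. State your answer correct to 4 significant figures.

10.66 US tablespoons

1 US pint = 32.0000 US tbsp.
0.3330 × 32.0000 ≈ 10.66 US tbsp.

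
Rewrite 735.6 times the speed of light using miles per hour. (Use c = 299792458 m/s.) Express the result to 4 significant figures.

4.933 × 10^11 mph

1 speed of light = 6.70617 × 10^8 mph.
735.6 × 6.70617 × 10^8 ≈ 4.933 × 10^11 mph.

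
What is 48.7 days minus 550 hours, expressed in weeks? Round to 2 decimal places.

3.68 wk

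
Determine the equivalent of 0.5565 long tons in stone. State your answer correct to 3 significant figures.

1 long ton = 160.000 st.
Then 0.5565 × 160.000 ≈ 89.0 st.

89.0 st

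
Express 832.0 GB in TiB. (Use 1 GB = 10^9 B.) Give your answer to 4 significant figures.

0.7567 tebibytes

1 gigabyte = 0.000909495 TiB.
So 832.0 × 0.000909495 ≈ 0.7567 TiB.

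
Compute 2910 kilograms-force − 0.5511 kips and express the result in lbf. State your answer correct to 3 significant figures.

2910 kgf = 6415.45 lbf and 0.5511 kip = 551.100 lbf.
6415.45 − 551.100 ≈ 5860 lbf.

5860 lbf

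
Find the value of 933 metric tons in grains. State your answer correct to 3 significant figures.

1.44e+10 gr

1 metric ton = 1.54324e+7 gr.
933 × 1.54324e+7 ≈ 1.44e+10 gr.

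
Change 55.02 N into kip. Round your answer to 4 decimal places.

1 N = 0.000224809 kips.
Thus 55.02 × 0.000224809 ≈ 0.0124 kip.

0.0124 kip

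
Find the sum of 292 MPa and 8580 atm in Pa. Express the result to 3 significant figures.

1.16e+9 pascals

292 MPa = 2.920000e+8 Pa and 8580 atm = 8.693685e+8 Pa.
2.920000e+8 + 8.693685e+8 ≈ 1.16e+9 Pa.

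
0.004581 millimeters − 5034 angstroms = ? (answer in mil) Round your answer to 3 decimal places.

0.161 mils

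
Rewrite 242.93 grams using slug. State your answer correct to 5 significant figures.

0.016646 slug

1 g = 6.85218e-5 slug.
So 242.93 × 6.85218e-5 ≈ 0.016646 slug.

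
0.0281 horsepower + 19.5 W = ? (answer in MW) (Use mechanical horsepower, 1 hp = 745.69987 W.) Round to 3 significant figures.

4.05e-5 megawatts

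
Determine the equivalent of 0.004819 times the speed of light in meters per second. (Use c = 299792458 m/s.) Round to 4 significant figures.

1 c = 2.99792 × 10^8 m/s.
Thus 0.004819 × 2.99792 × 10^8 ≈ 1.445 × 10^6 m/s.

1.445 × 10^6 m/s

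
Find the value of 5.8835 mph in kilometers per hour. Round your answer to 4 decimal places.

9.4686 km/h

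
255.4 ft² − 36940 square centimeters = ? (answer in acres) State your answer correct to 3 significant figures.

255.4 ft² = 0.00586318 acre and 36940 cm² = 0.000912807 acre.
0.00586318 − 0.000912807 ≈ 0.00495 acre.

0.00495 acre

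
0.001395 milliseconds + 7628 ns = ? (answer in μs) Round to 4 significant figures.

9.023 μs

0.001395 ms = 1.39500 μs and 7628 ns = 7.62800 μs.
1.39500 + 7.62800 ≈ 9.023 μs.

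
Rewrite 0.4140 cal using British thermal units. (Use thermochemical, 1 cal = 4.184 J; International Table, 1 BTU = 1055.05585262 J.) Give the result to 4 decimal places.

0.0016 BTU

1 cal = 0.00396567 British thermal units.
Then 0.4140 × 0.00396567 ≈ 0.0016 BTU.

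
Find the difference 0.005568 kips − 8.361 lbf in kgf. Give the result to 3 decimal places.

0.005568 kip = 2.52560 kgf and 8.361 lbf = 3.79249 kgf.
2.52560 − 3.79249 ≈ -1.267 kgf.

-1.267 kgf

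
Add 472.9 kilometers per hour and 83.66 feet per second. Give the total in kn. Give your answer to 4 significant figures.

304.9 knots

472.9 km/h = 255.346 kn and 83.66 ft/s = 49.5672 kn.
255.346 + 49.5672 ≈ 304.9 kn.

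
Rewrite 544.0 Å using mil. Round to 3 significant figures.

0.00214 mil

1 Å = 3.93701e-6 mil.
So 544.0 × 3.93701e-6 ≈ 0.00214 mil.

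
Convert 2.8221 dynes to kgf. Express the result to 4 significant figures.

1 dyne = 1.01972e-6 kgf.
So 2.8221 × 1.01972e-6 ≈ 2.878e-6 kgf.

2.878e-6 kgf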